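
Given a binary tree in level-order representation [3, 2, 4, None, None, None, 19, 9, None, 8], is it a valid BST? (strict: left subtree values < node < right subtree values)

Level-order array: [3, 2, 4, None, None, None, 19, 9, None, 8]
Validate using subtree bounds (lo, hi): at each node, require lo < value < hi,
then recurse left with hi=value and right with lo=value.
Preorder trace (stopping at first violation):
  at node 3 with bounds (-inf, +inf): OK
  at node 2 with bounds (-inf, 3): OK
  at node 4 with bounds (3, +inf): OK
  at node 19 with bounds (4, +inf): OK
  at node 9 with bounds (4, 19): OK
  at node 8 with bounds (4, 9): OK
No violation found at any node.
Result: Valid BST


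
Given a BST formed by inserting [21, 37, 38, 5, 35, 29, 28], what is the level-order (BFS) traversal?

Tree insertion order: [21, 37, 38, 5, 35, 29, 28]
Tree (level-order array): [21, 5, 37, None, None, 35, 38, 29, None, None, None, 28]
BFS from the root, enqueuing left then right child of each popped node:
  queue [21] -> pop 21, enqueue [5, 37], visited so far: [21]
  queue [5, 37] -> pop 5, enqueue [none], visited so far: [21, 5]
  queue [37] -> pop 37, enqueue [35, 38], visited so far: [21, 5, 37]
  queue [35, 38] -> pop 35, enqueue [29], visited so far: [21, 5, 37, 35]
  queue [38, 29] -> pop 38, enqueue [none], visited so far: [21, 5, 37, 35, 38]
  queue [29] -> pop 29, enqueue [28], visited so far: [21, 5, 37, 35, 38, 29]
  queue [28] -> pop 28, enqueue [none], visited so far: [21, 5, 37, 35, 38, 29, 28]
Result: [21, 5, 37, 35, 38, 29, 28]


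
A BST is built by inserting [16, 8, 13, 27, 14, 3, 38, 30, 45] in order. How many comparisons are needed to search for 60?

Search path for 60: 16 -> 27 -> 38 -> 45
Found: False
Comparisons: 4


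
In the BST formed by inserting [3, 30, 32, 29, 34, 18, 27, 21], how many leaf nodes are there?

Tree built from: [3, 30, 32, 29, 34, 18, 27, 21]
Tree (level-order array): [3, None, 30, 29, 32, 18, None, None, 34, None, 27, None, None, 21]
Rule: A leaf has 0 children.
Per-node child counts:
  node 3: 1 child(ren)
  node 30: 2 child(ren)
  node 29: 1 child(ren)
  node 18: 1 child(ren)
  node 27: 1 child(ren)
  node 21: 0 child(ren)
  node 32: 1 child(ren)
  node 34: 0 child(ren)
Matching nodes: [21, 34]
Count of leaf nodes: 2


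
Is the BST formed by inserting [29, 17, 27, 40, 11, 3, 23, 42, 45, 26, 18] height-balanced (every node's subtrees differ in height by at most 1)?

Tree (level-order array): [29, 17, 40, 11, 27, None, 42, 3, None, 23, None, None, 45, None, None, 18, 26]
Definition: a tree is height-balanced if, at every node, |h(left) - h(right)| <= 1 (empty subtree has height -1).
Bottom-up per-node check:
  node 3: h_left=-1, h_right=-1, diff=0 [OK], height=0
  node 11: h_left=0, h_right=-1, diff=1 [OK], height=1
  node 18: h_left=-1, h_right=-1, diff=0 [OK], height=0
  node 26: h_left=-1, h_right=-1, diff=0 [OK], height=0
  node 23: h_left=0, h_right=0, diff=0 [OK], height=1
  node 27: h_left=1, h_right=-1, diff=2 [FAIL (|1--1|=2 > 1)], height=2
  node 17: h_left=1, h_right=2, diff=1 [OK], height=3
  node 45: h_left=-1, h_right=-1, diff=0 [OK], height=0
  node 42: h_left=-1, h_right=0, diff=1 [OK], height=1
  node 40: h_left=-1, h_right=1, diff=2 [FAIL (|-1-1|=2 > 1)], height=2
  node 29: h_left=3, h_right=2, diff=1 [OK], height=4
Node 27 violates the condition: |1 - -1| = 2 > 1.
Result: Not balanced


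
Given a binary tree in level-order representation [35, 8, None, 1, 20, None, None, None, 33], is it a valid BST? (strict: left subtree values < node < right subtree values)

Level-order array: [35, 8, None, 1, 20, None, None, None, 33]
Validate using subtree bounds (lo, hi): at each node, require lo < value < hi,
then recurse left with hi=value and right with lo=value.
Preorder trace (stopping at first violation):
  at node 35 with bounds (-inf, +inf): OK
  at node 8 with bounds (-inf, 35): OK
  at node 1 with bounds (-inf, 8): OK
  at node 20 with bounds (8, 35): OK
  at node 33 with bounds (20, 35): OK
No violation found at any node.
Result: Valid BST


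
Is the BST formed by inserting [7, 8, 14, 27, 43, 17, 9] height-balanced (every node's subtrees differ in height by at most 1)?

Tree (level-order array): [7, None, 8, None, 14, 9, 27, None, None, 17, 43]
Definition: a tree is height-balanced if, at every node, |h(left) - h(right)| <= 1 (empty subtree has height -1).
Bottom-up per-node check:
  node 9: h_left=-1, h_right=-1, diff=0 [OK], height=0
  node 17: h_left=-1, h_right=-1, diff=0 [OK], height=0
  node 43: h_left=-1, h_right=-1, diff=0 [OK], height=0
  node 27: h_left=0, h_right=0, diff=0 [OK], height=1
  node 14: h_left=0, h_right=1, diff=1 [OK], height=2
  node 8: h_left=-1, h_right=2, diff=3 [FAIL (|-1-2|=3 > 1)], height=3
  node 7: h_left=-1, h_right=3, diff=4 [FAIL (|-1-3|=4 > 1)], height=4
Node 8 violates the condition: |-1 - 2| = 3 > 1.
Result: Not balanced


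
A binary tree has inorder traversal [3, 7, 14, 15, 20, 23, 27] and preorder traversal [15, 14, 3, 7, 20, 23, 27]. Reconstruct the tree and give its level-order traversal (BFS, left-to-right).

Inorder:  [3, 7, 14, 15, 20, 23, 27]
Preorder: [15, 14, 3, 7, 20, 23, 27]
Algorithm: preorder visits root first, so consume preorder in order;
for each root, split the current inorder slice at that value into
left-subtree inorder and right-subtree inorder, then recurse.
Recursive splits:
  root=15; inorder splits into left=[3, 7, 14], right=[20, 23, 27]
  root=14; inorder splits into left=[3, 7], right=[]
  root=3; inorder splits into left=[], right=[7]
  root=7; inorder splits into left=[], right=[]
  root=20; inorder splits into left=[], right=[23, 27]
  root=23; inorder splits into left=[], right=[27]
  root=27; inorder splits into left=[], right=[]
Reconstructed level-order: [15, 14, 20, 3, 23, 7, 27]


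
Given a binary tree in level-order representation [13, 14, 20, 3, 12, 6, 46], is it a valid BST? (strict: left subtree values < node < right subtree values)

Level-order array: [13, 14, 20, 3, 12, 6, 46]
Validate using subtree bounds (lo, hi): at each node, require lo < value < hi,
then recurse left with hi=value and right with lo=value.
Preorder trace (stopping at first violation):
  at node 13 with bounds (-inf, +inf): OK
  at node 14 with bounds (-inf, 13): VIOLATION
Node 14 violates its bound: not (-inf < 14 < 13).
Result: Not a valid BST


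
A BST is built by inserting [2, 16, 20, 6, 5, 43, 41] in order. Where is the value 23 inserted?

Starting tree (level order): [2, None, 16, 6, 20, 5, None, None, 43, None, None, 41]
Insertion path: 2 -> 16 -> 20 -> 43 -> 41
Result: insert 23 as left child of 41
Final tree (level order): [2, None, 16, 6, 20, 5, None, None, 43, None, None, 41, None, 23]


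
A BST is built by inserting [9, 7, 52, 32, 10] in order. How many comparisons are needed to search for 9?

Search path for 9: 9
Found: True
Comparisons: 1


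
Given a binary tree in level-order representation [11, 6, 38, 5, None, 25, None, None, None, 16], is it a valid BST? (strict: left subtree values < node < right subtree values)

Level-order array: [11, 6, 38, 5, None, 25, None, None, None, 16]
Validate using subtree bounds (lo, hi): at each node, require lo < value < hi,
then recurse left with hi=value and right with lo=value.
Preorder trace (stopping at first violation):
  at node 11 with bounds (-inf, +inf): OK
  at node 6 with bounds (-inf, 11): OK
  at node 5 with bounds (-inf, 6): OK
  at node 38 with bounds (11, +inf): OK
  at node 25 with bounds (11, 38): OK
  at node 16 with bounds (11, 25): OK
No violation found at any node.
Result: Valid BST


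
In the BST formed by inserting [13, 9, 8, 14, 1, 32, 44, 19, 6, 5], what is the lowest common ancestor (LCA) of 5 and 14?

Tree insertion order: [13, 9, 8, 14, 1, 32, 44, 19, 6, 5]
Tree (level-order array): [13, 9, 14, 8, None, None, 32, 1, None, 19, 44, None, 6, None, None, None, None, 5]
In a BST, the LCA of p=5, q=14 is the first node v on the
root-to-leaf path with p <= v <= q (go left if both < v, right if both > v).
Walk from root:
  at 13: 5 <= 13 <= 14, this is the LCA
LCA = 13


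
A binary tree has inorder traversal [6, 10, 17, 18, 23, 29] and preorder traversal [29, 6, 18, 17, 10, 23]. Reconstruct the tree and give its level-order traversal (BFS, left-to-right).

Inorder:  [6, 10, 17, 18, 23, 29]
Preorder: [29, 6, 18, 17, 10, 23]
Algorithm: preorder visits root first, so consume preorder in order;
for each root, split the current inorder slice at that value into
left-subtree inorder and right-subtree inorder, then recurse.
Recursive splits:
  root=29; inorder splits into left=[6, 10, 17, 18, 23], right=[]
  root=6; inorder splits into left=[], right=[10, 17, 18, 23]
  root=18; inorder splits into left=[10, 17], right=[23]
  root=17; inorder splits into left=[10], right=[]
  root=10; inorder splits into left=[], right=[]
  root=23; inorder splits into left=[], right=[]
Reconstructed level-order: [29, 6, 18, 17, 23, 10]


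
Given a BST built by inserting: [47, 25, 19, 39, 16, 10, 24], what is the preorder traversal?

Tree insertion order: [47, 25, 19, 39, 16, 10, 24]
Tree (level-order array): [47, 25, None, 19, 39, 16, 24, None, None, 10]
Preorder traversal: [47, 25, 19, 16, 10, 24, 39]


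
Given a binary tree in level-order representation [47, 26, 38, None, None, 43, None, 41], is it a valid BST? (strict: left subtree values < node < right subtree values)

Level-order array: [47, 26, 38, None, None, 43, None, 41]
Validate using subtree bounds (lo, hi): at each node, require lo < value < hi,
then recurse left with hi=value and right with lo=value.
Preorder trace (stopping at first violation):
  at node 47 with bounds (-inf, +inf): OK
  at node 26 with bounds (-inf, 47): OK
  at node 38 with bounds (47, +inf): VIOLATION
Node 38 violates its bound: not (47 < 38 < +inf).
Result: Not a valid BST


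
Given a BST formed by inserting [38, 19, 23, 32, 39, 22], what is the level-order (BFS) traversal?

Tree insertion order: [38, 19, 23, 32, 39, 22]
Tree (level-order array): [38, 19, 39, None, 23, None, None, 22, 32]
BFS from the root, enqueuing left then right child of each popped node:
  queue [38] -> pop 38, enqueue [19, 39], visited so far: [38]
  queue [19, 39] -> pop 19, enqueue [23], visited so far: [38, 19]
  queue [39, 23] -> pop 39, enqueue [none], visited so far: [38, 19, 39]
  queue [23] -> pop 23, enqueue [22, 32], visited so far: [38, 19, 39, 23]
  queue [22, 32] -> pop 22, enqueue [none], visited so far: [38, 19, 39, 23, 22]
  queue [32] -> pop 32, enqueue [none], visited so far: [38, 19, 39, 23, 22, 32]
Result: [38, 19, 39, 23, 22, 32]


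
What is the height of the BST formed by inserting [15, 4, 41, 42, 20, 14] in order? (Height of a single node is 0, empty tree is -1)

Insertion order: [15, 4, 41, 42, 20, 14]
Tree (level-order array): [15, 4, 41, None, 14, 20, 42]
Compute height bottom-up (empty subtree = -1):
  height(14) = 1 + max(-1, -1) = 0
  height(4) = 1 + max(-1, 0) = 1
  height(20) = 1 + max(-1, -1) = 0
  height(42) = 1 + max(-1, -1) = 0
  height(41) = 1 + max(0, 0) = 1
  height(15) = 1 + max(1, 1) = 2
Height = 2


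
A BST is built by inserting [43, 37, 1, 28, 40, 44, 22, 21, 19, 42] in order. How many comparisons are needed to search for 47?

Search path for 47: 43 -> 44
Found: False
Comparisons: 2


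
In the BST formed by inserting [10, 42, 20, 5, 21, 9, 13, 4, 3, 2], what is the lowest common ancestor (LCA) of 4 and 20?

Tree insertion order: [10, 42, 20, 5, 21, 9, 13, 4, 3, 2]
Tree (level-order array): [10, 5, 42, 4, 9, 20, None, 3, None, None, None, 13, 21, 2]
In a BST, the LCA of p=4, q=20 is the first node v on the
root-to-leaf path with p <= v <= q (go left if both < v, right if both > v).
Walk from root:
  at 10: 4 <= 10 <= 20, this is the LCA
LCA = 10


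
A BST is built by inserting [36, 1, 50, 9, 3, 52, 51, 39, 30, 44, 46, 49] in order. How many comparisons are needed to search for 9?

Search path for 9: 36 -> 1 -> 9
Found: True
Comparisons: 3


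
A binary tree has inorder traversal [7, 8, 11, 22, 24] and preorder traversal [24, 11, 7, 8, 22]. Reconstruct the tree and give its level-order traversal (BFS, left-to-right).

Inorder:  [7, 8, 11, 22, 24]
Preorder: [24, 11, 7, 8, 22]
Algorithm: preorder visits root first, so consume preorder in order;
for each root, split the current inorder slice at that value into
left-subtree inorder and right-subtree inorder, then recurse.
Recursive splits:
  root=24; inorder splits into left=[7, 8, 11, 22], right=[]
  root=11; inorder splits into left=[7, 8], right=[22]
  root=7; inorder splits into left=[], right=[8]
  root=8; inorder splits into left=[], right=[]
  root=22; inorder splits into left=[], right=[]
Reconstructed level-order: [24, 11, 7, 22, 8]


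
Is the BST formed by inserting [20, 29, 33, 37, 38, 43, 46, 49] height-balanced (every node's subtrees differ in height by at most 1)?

Tree (level-order array): [20, None, 29, None, 33, None, 37, None, 38, None, 43, None, 46, None, 49]
Definition: a tree is height-balanced if, at every node, |h(left) - h(right)| <= 1 (empty subtree has height -1).
Bottom-up per-node check:
  node 49: h_left=-1, h_right=-1, diff=0 [OK], height=0
  node 46: h_left=-1, h_right=0, diff=1 [OK], height=1
  node 43: h_left=-1, h_right=1, diff=2 [FAIL (|-1-1|=2 > 1)], height=2
  node 38: h_left=-1, h_right=2, diff=3 [FAIL (|-1-2|=3 > 1)], height=3
  node 37: h_left=-1, h_right=3, diff=4 [FAIL (|-1-3|=4 > 1)], height=4
  node 33: h_left=-1, h_right=4, diff=5 [FAIL (|-1-4|=5 > 1)], height=5
  node 29: h_left=-1, h_right=5, diff=6 [FAIL (|-1-5|=6 > 1)], height=6
  node 20: h_left=-1, h_right=6, diff=7 [FAIL (|-1-6|=7 > 1)], height=7
Node 43 violates the condition: |-1 - 1| = 2 > 1.
Result: Not balanced


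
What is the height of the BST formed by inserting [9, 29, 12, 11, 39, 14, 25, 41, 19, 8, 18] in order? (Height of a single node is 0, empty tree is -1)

Insertion order: [9, 29, 12, 11, 39, 14, 25, 41, 19, 8, 18]
Tree (level-order array): [9, 8, 29, None, None, 12, 39, 11, 14, None, 41, None, None, None, 25, None, None, 19, None, 18]
Compute height bottom-up (empty subtree = -1):
  height(8) = 1 + max(-1, -1) = 0
  height(11) = 1 + max(-1, -1) = 0
  height(18) = 1 + max(-1, -1) = 0
  height(19) = 1 + max(0, -1) = 1
  height(25) = 1 + max(1, -1) = 2
  height(14) = 1 + max(-1, 2) = 3
  height(12) = 1 + max(0, 3) = 4
  height(41) = 1 + max(-1, -1) = 0
  height(39) = 1 + max(-1, 0) = 1
  height(29) = 1 + max(4, 1) = 5
  height(9) = 1 + max(0, 5) = 6
Height = 6


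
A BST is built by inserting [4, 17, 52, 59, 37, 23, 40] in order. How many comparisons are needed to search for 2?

Search path for 2: 4
Found: False
Comparisons: 1


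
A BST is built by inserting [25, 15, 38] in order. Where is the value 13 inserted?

Starting tree (level order): [25, 15, 38]
Insertion path: 25 -> 15
Result: insert 13 as left child of 15
Final tree (level order): [25, 15, 38, 13]


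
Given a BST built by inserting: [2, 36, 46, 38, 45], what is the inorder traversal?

Tree insertion order: [2, 36, 46, 38, 45]
Tree (level-order array): [2, None, 36, None, 46, 38, None, None, 45]
Inorder traversal: [2, 36, 38, 45, 46]


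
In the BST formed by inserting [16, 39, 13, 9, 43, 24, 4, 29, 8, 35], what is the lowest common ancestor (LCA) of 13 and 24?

Tree insertion order: [16, 39, 13, 9, 43, 24, 4, 29, 8, 35]
Tree (level-order array): [16, 13, 39, 9, None, 24, 43, 4, None, None, 29, None, None, None, 8, None, 35]
In a BST, the LCA of p=13, q=24 is the first node v on the
root-to-leaf path with p <= v <= q (go left if both < v, right if both > v).
Walk from root:
  at 16: 13 <= 16 <= 24, this is the LCA
LCA = 16


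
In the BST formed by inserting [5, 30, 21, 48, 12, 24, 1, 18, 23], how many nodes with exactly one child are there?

Tree built from: [5, 30, 21, 48, 12, 24, 1, 18, 23]
Tree (level-order array): [5, 1, 30, None, None, 21, 48, 12, 24, None, None, None, 18, 23]
Rule: These are nodes with exactly 1 non-null child.
Per-node child counts:
  node 5: 2 child(ren)
  node 1: 0 child(ren)
  node 30: 2 child(ren)
  node 21: 2 child(ren)
  node 12: 1 child(ren)
  node 18: 0 child(ren)
  node 24: 1 child(ren)
  node 23: 0 child(ren)
  node 48: 0 child(ren)
Matching nodes: [12, 24]
Count of nodes with exactly one child: 2


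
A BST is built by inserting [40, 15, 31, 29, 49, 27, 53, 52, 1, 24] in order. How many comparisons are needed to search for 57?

Search path for 57: 40 -> 49 -> 53
Found: False
Comparisons: 3


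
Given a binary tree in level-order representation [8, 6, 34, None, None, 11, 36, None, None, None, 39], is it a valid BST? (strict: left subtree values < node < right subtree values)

Level-order array: [8, 6, 34, None, None, 11, 36, None, None, None, 39]
Validate using subtree bounds (lo, hi): at each node, require lo < value < hi,
then recurse left with hi=value and right with lo=value.
Preorder trace (stopping at first violation):
  at node 8 with bounds (-inf, +inf): OK
  at node 6 with bounds (-inf, 8): OK
  at node 34 with bounds (8, +inf): OK
  at node 11 with bounds (8, 34): OK
  at node 36 with bounds (34, +inf): OK
  at node 39 with bounds (36, +inf): OK
No violation found at any node.
Result: Valid BST


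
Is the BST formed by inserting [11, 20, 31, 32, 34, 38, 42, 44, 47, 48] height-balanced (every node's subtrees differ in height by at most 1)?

Tree (level-order array): [11, None, 20, None, 31, None, 32, None, 34, None, 38, None, 42, None, 44, None, 47, None, 48]
Definition: a tree is height-balanced if, at every node, |h(left) - h(right)| <= 1 (empty subtree has height -1).
Bottom-up per-node check:
  node 48: h_left=-1, h_right=-1, diff=0 [OK], height=0
  node 47: h_left=-1, h_right=0, diff=1 [OK], height=1
  node 44: h_left=-1, h_right=1, diff=2 [FAIL (|-1-1|=2 > 1)], height=2
  node 42: h_left=-1, h_right=2, diff=3 [FAIL (|-1-2|=3 > 1)], height=3
  node 38: h_left=-1, h_right=3, diff=4 [FAIL (|-1-3|=4 > 1)], height=4
  node 34: h_left=-1, h_right=4, diff=5 [FAIL (|-1-4|=5 > 1)], height=5
  node 32: h_left=-1, h_right=5, diff=6 [FAIL (|-1-5|=6 > 1)], height=6
  node 31: h_left=-1, h_right=6, diff=7 [FAIL (|-1-6|=7 > 1)], height=7
  node 20: h_left=-1, h_right=7, diff=8 [FAIL (|-1-7|=8 > 1)], height=8
  node 11: h_left=-1, h_right=8, diff=9 [FAIL (|-1-8|=9 > 1)], height=9
Node 44 violates the condition: |-1 - 1| = 2 > 1.
Result: Not balanced


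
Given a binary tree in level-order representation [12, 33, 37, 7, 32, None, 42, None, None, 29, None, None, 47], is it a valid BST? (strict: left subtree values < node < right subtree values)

Level-order array: [12, 33, 37, 7, 32, None, 42, None, None, 29, None, None, 47]
Validate using subtree bounds (lo, hi): at each node, require lo < value < hi,
then recurse left with hi=value and right with lo=value.
Preorder trace (stopping at first violation):
  at node 12 with bounds (-inf, +inf): OK
  at node 33 with bounds (-inf, 12): VIOLATION
Node 33 violates its bound: not (-inf < 33 < 12).
Result: Not a valid BST


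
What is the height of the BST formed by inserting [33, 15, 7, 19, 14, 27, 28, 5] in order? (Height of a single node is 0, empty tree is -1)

Insertion order: [33, 15, 7, 19, 14, 27, 28, 5]
Tree (level-order array): [33, 15, None, 7, 19, 5, 14, None, 27, None, None, None, None, None, 28]
Compute height bottom-up (empty subtree = -1):
  height(5) = 1 + max(-1, -1) = 0
  height(14) = 1 + max(-1, -1) = 0
  height(7) = 1 + max(0, 0) = 1
  height(28) = 1 + max(-1, -1) = 0
  height(27) = 1 + max(-1, 0) = 1
  height(19) = 1 + max(-1, 1) = 2
  height(15) = 1 + max(1, 2) = 3
  height(33) = 1 + max(3, -1) = 4
Height = 4


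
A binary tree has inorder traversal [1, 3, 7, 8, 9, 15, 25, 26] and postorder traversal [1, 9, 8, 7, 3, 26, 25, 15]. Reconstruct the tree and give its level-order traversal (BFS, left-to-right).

Inorder:   [1, 3, 7, 8, 9, 15, 25, 26]
Postorder: [1, 9, 8, 7, 3, 26, 25, 15]
Algorithm: postorder visits root last, so walk postorder right-to-left;
each value is the root of the current inorder slice — split it at that
value, recurse on the right subtree first, then the left.
Recursive splits:
  root=15; inorder splits into left=[1, 3, 7, 8, 9], right=[25, 26]
  root=25; inorder splits into left=[], right=[26]
  root=26; inorder splits into left=[], right=[]
  root=3; inorder splits into left=[1], right=[7, 8, 9]
  root=7; inorder splits into left=[], right=[8, 9]
  root=8; inorder splits into left=[], right=[9]
  root=9; inorder splits into left=[], right=[]
  root=1; inorder splits into left=[], right=[]
Reconstructed level-order: [15, 3, 25, 1, 7, 26, 8, 9]


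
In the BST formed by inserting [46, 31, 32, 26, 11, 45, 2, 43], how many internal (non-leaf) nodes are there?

Tree built from: [46, 31, 32, 26, 11, 45, 2, 43]
Tree (level-order array): [46, 31, None, 26, 32, 11, None, None, 45, 2, None, 43]
Rule: An internal node has at least one child.
Per-node child counts:
  node 46: 1 child(ren)
  node 31: 2 child(ren)
  node 26: 1 child(ren)
  node 11: 1 child(ren)
  node 2: 0 child(ren)
  node 32: 1 child(ren)
  node 45: 1 child(ren)
  node 43: 0 child(ren)
Matching nodes: [46, 31, 26, 11, 32, 45]
Count of internal (non-leaf) nodes: 6


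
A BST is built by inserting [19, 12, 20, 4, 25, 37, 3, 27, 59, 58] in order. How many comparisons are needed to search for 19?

Search path for 19: 19
Found: True
Comparisons: 1


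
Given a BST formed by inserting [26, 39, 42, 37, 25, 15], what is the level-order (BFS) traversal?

Tree insertion order: [26, 39, 42, 37, 25, 15]
Tree (level-order array): [26, 25, 39, 15, None, 37, 42]
BFS from the root, enqueuing left then right child of each popped node:
  queue [26] -> pop 26, enqueue [25, 39], visited so far: [26]
  queue [25, 39] -> pop 25, enqueue [15], visited so far: [26, 25]
  queue [39, 15] -> pop 39, enqueue [37, 42], visited so far: [26, 25, 39]
  queue [15, 37, 42] -> pop 15, enqueue [none], visited so far: [26, 25, 39, 15]
  queue [37, 42] -> pop 37, enqueue [none], visited so far: [26, 25, 39, 15, 37]
  queue [42] -> pop 42, enqueue [none], visited so far: [26, 25, 39, 15, 37, 42]
Result: [26, 25, 39, 15, 37, 42]


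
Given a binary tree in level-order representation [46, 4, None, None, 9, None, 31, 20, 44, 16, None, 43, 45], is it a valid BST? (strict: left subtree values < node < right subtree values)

Level-order array: [46, 4, None, None, 9, None, 31, 20, 44, 16, None, 43, 45]
Validate using subtree bounds (lo, hi): at each node, require lo < value < hi,
then recurse left with hi=value and right with lo=value.
Preorder trace (stopping at first violation):
  at node 46 with bounds (-inf, +inf): OK
  at node 4 with bounds (-inf, 46): OK
  at node 9 with bounds (4, 46): OK
  at node 31 with bounds (9, 46): OK
  at node 20 with bounds (9, 31): OK
  at node 16 with bounds (9, 20): OK
  at node 44 with bounds (31, 46): OK
  at node 43 with bounds (31, 44): OK
  at node 45 with bounds (44, 46): OK
No violation found at any node.
Result: Valid BST


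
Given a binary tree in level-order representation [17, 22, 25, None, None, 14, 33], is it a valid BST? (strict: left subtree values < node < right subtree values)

Level-order array: [17, 22, 25, None, None, 14, 33]
Validate using subtree bounds (lo, hi): at each node, require lo < value < hi,
then recurse left with hi=value and right with lo=value.
Preorder trace (stopping at first violation):
  at node 17 with bounds (-inf, +inf): OK
  at node 22 with bounds (-inf, 17): VIOLATION
Node 22 violates its bound: not (-inf < 22 < 17).
Result: Not a valid BST


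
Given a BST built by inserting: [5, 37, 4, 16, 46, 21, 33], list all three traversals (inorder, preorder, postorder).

Tree insertion order: [5, 37, 4, 16, 46, 21, 33]
Tree (level-order array): [5, 4, 37, None, None, 16, 46, None, 21, None, None, None, 33]
Inorder (L, root, R): [4, 5, 16, 21, 33, 37, 46]
Preorder (root, L, R): [5, 4, 37, 16, 21, 33, 46]
Postorder (L, R, root): [4, 33, 21, 16, 46, 37, 5]


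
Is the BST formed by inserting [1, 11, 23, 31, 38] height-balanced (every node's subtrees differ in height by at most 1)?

Tree (level-order array): [1, None, 11, None, 23, None, 31, None, 38]
Definition: a tree is height-balanced if, at every node, |h(left) - h(right)| <= 1 (empty subtree has height -1).
Bottom-up per-node check:
  node 38: h_left=-1, h_right=-1, diff=0 [OK], height=0
  node 31: h_left=-1, h_right=0, diff=1 [OK], height=1
  node 23: h_left=-1, h_right=1, diff=2 [FAIL (|-1-1|=2 > 1)], height=2
  node 11: h_left=-1, h_right=2, diff=3 [FAIL (|-1-2|=3 > 1)], height=3
  node 1: h_left=-1, h_right=3, diff=4 [FAIL (|-1-3|=4 > 1)], height=4
Node 23 violates the condition: |-1 - 1| = 2 > 1.
Result: Not balanced


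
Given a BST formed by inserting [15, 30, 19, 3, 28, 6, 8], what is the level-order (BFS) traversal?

Tree insertion order: [15, 30, 19, 3, 28, 6, 8]
Tree (level-order array): [15, 3, 30, None, 6, 19, None, None, 8, None, 28]
BFS from the root, enqueuing left then right child of each popped node:
  queue [15] -> pop 15, enqueue [3, 30], visited so far: [15]
  queue [3, 30] -> pop 3, enqueue [6], visited so far: [15, 3]
  queue [30, 6] -> pop 30, enqueue [19], visited so far: [15, 3, 30]
  queue [6, 19] -> pop 6, enqueue [8], visited so far: [15, 3, 30, 6]
  queue [19, 8] -> pop 19, enqueue [28], visited so far: [15, 3, 30, 6, 19]
  queue [8, 28] -> pop 8, enqueue [none], visited so far: [15, 3, 30, 6, 19, 8]
  queue [28] -> pop 28, enqueue [none], visited so far: [15, 3, 30, 6, 19, 8, 28]
Result: [15, 3, 30, 6, 19, 8, 28]


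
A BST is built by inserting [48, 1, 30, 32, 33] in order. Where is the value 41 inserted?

Starting tree (level order): [48, 1, None, None, 30, None, 32, None, 33]
Insertion path: 48 -> 1 -> 30 -> 32 -> 33
Result: insert 41 as right child of 33
Final tree (level order): [48, 1, None, None, 30, None, 32, None, 33, None, 41]


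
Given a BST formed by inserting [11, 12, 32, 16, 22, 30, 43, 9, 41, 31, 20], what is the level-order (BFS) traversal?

Tree insertion order: [11, 12, 32, 16, 22, 30, 43, 9, 41, 31, 20]
Tree (level-order array): [11, 9, 12, None, None, None, 32, 16, 43, None, 22, 41, None, 20, 30, None, None, None, None, None, 31]
BFS from the root, enqueuing left then right child of each popped node:
  queue [11] -> pop 11, enqueue [9, 12], visited so far: [11]
  queue [9, 12] -> pop 9, enqueue [none], visited so far: [11, 9]
  queue [12] -> pop 12, enqueue [32], visited so far: [11, 9, 12]
  queue [32] -> pop 32, enqueue [16, 43], visited so far: [11, 9, 12, 32]
  queue [16, 43] -> pop 16, enqueue [22], visited so far: [11, 9, 12, 32, 16]
  queue [43, 22] -> pop 43, enqueue [41], visited so far: [11, 9, 12, 32, 16, 43]
  queue [22, 41] -> pop 22, enqueue [20, 30], visited so far: [11, 9, 12, 32, 16, 43, 22]
  queue [41, 20, 30] -> pop 41, enqueue [none], visited so far: [11, 9, 12, 32, 16, 43, 22, 41]
  queue [20, 30] -> pop 20, enqueue [none], visited so far: [11, 9, 12, 32, 16, 43, 22, 41, 20]
  queue [30] -> pop 30, enqueue [31], visited so far: [11, 9, 12, 32, 16, 43, 22, 41, 20, 30]
  queue [31] -> pop 31, enqueue [none], visited so far: [11, 9, 12, 32, 16, 43, 22, 41, 20, 30, 31]
Result: [11, 9, 12, 32, 16, 43, 22, 41, 20, 30, 31]


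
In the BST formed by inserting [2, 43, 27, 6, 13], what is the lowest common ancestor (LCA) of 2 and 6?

Tree insertion order: [2, 43, 27, 6, 13]
Tree (level-order array): [2, None, 43, 27, None, 6, None, None, 13]
In a BST, the LCA of p=2, q=6 is the first node v on the
root-to-leaf path with p <= v <= q (go left if both < v, right if both > v).
Walk from root:
  at 2: 2 <= 2 <= 6, this is the LCA
LCA = 2


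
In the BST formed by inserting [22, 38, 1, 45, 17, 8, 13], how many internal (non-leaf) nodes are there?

Tree built from: [22, 38, 1, 45, 17, 8, 13]
Tree (level-order array): [22, 1, 38, None, 17, None, 45, 8, None, None, None, None, 13]
Rule: An internal node has at least one child.
Per-node child counts:
  node 22: 2 child(ren)
  node 1: 1 child(ren)
  node 17: 1 child(ren)
  node 8: 1 child(ren)
  node 13: 0 child(ren)
  node 38: 1 child(ren)
  node 45: 0 child(ren)
Matching nodes: [22, 1, 17, 8, 38]
Count of internal (non-leaf) nodes: 5


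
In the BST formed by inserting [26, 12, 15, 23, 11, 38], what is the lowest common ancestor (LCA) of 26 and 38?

Tree insertion order: [26, 12, 15, 23, 11, 38]
Tree (level-order array): [26, 12, 38, 11, 15, None, None, None, None, None, 23]
In a BST, the LCA of p=26, q=38 is the first node v on the
root-to-leaf path with p <= v <= q (go left if both < v, right if both > v).
Walk from root:
  at 26: 26 <= 26 <= 38, this is the LCA
LCA = 26


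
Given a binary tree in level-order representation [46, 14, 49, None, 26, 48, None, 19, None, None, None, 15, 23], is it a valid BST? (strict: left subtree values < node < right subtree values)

Level-order array: [46, 14, 49, None, 26, 48, None, 19, None, None, None, 15, 23]
Validate using subtree bounds (lo, hi): at each node, require lo < value < hi,
then recurse left with hi=value and right with lo=value.
Preorder trace (stopping at first violation):
  at node 46 with bounds (-inf, +inf): OK
  at node 14 with bounds (-inf, 46): OK
  at node 26 with bounds (14, 46): OK
  at node 19 with bounds (14, 26): OK
  at node 15 with bounds (14, 19): OK
  at node 23 with bounds (19, 26): OK
  at node 49 with bounds (46, +inf): OK
  at node 48 with bounds (46, 49): OK
No violation found at any node.
Result: Valid BST


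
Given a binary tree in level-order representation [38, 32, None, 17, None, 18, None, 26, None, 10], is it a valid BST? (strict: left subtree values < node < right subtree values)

Level-order array: [38, 32, None, 17, None, 18, None, 26, None, 10]
Validate using subtree bounds (lo, hi): at each node, require lo < value < hi,
then recurse left with hi=value and right with lo=value.
Preorder trace (stopping at first violation):
  at node 38 with bounds (-inf, +inf): OK
  at node 32 with bounds (-inf, 38): OK
  at node 17 with bounds (-inf, 32): OK
  at node 18 with bounds (-inf, 17): VIOLATION
Node 18 violates its bound: not (-inf < 18 < 17).
Result: Not a valid BST


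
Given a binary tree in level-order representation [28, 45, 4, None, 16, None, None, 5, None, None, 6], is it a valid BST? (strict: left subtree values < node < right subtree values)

Level-order array: [28, 45, 4, None, 16, None, None, 5, None, None, 6]
Validate using subtree bounds (lo, hi): at each node, require lo < value < hi,
then recurse left with hi=value and right with lo=value.
Preorder trace (stopping at first violation):
  at node 28 with bounds (-inf, +inf): OK
  at node 45 with bounds (-inf, 28): VIOLATION
Node 45 violates its bound: not (-inf < 45 < 28).
Result: Not a valid BST


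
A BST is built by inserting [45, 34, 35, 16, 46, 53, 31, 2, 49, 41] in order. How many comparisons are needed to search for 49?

Search path for 49: 45 -> 46 -> 53 -> 49
Found: True
Comparisons: 4


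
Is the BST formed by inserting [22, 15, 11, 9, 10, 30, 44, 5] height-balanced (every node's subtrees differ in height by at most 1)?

Tree (level-order array): [22, 15, 30, 11, None, None, 44, 9, None, None, None, 5, 10]
Definition: a tree is height-balanced if, at every node, |h(left) - h(right)| <= 1 (empty subtree has height -1).
Bottom-up per-node check:
  node 5: h_left=-1, h_right=-1, diff=0 [OK], height=0
  node 10: h_left=-1, h_right=-1, diff=0 [OK], height=0
  node 9: h_left=0, h_right=0, diff=0 [OK], height=1
  node 11: h_left=1, h_right=-1, diff=2 [FAIL (|1--1|=2 > 1)], height=2
  node 15: h_left=2, h_right=-1, diff=3 [FAIL (|2--1|=3 > 1)], height=3
  node 44: h_left=-1, h_right=-1, diff=0 [OK], height=0
  node 30: h_left=-1, h_right=0, diff=1 [OK], height=1
  node 22: h_left=3, h_right=1, diff=2 [FAIL (|3-1|=2 > 1)], height=4
Node 11 violates the condition: |1 - -1| = 2 > 1.
Result: Not balanced


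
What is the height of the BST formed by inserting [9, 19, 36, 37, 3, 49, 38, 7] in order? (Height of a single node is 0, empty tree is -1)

Insertion order: [9, 19, 36, 37, 3, 49, 38, 7]
Tree (level-order array): [9, 3, 19, None, 7, None, 36, None, None, None, 37, None, 49, 38]
Compute height bottom-up (empty subtree = -1):
  height(7) = 1 + max(-1, -1) = 0
  height(3) = 1 + max(-1, 0) = 1
  height(38) = 1 + max(-1, -1) = 0
  height(49) = 1 + max(0, -1) = 1
  height(37) = 1 + max(-1, 1) = 2
  height(36) = 1 + max(-1, 2) = 3
  height(19) = 1 + max(-1, 3) = 4
  height(9) = 1 + max(1, 4) = 5
Height = 5


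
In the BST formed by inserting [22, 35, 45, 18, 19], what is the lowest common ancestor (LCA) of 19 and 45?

Tree insertion order: [22, 35, 45, 18, 19]
Tree (level-order array): [22, 18, 35, None, 19, None, 45]
In a BST, the LCA of p=19, q=45 is the first node v on the
root-to-leaf path with p <= v <= q (go left if both < v, right if both > v).
Walk from root:
  at 22: 19 <= 22 <= 45, this is the LCA
LCA = 22


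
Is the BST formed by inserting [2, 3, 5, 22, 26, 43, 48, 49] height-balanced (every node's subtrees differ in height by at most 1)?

Tree (level-order array): [2, None, 3, None, 5, None, 22, None, 26, None, 43, None, 48, None, 49]
Definition: a tree is height-balanced if, at every node, |h(left) - h(right)| <= 1 (empty subtree has height -1).
Bottom-up per-node check:
  node 49: h_left=-1, h_right=-1, diff=0 [OK], height=0
  node 48: h_left=-1, h_right=0, diff=1 [OK], height=1
  node 43: h_left=-1, h_right=1, diff=2 [FAIL (|-1-1|=2 > 1)], height=2
  node 26: h_left=-1, h_right=2, diff=3 [FAIL (|-1-2|=3 > 1)], height=3
  node 22: h_left=-1, h_right=3, diff=4 [FAIL (|-1-3|=4 > 1)], height=4
  node 5: h_left=-1, h_right=4, diff=5 [FAIL (|-1-4|=5 > 1)], height=5
  node 3: h_left=-1, h_right=5, diff=6 [FAIL (|-1-5|=6 > 1)], height=6
  node 2: h_left=-1, h_right=6, diff=7 [FAIL (|-1-6|=7 > 1)], height=7
Node 43 violates the condition: |-1 - 1| = 2 > 1.
Result: Not balanced


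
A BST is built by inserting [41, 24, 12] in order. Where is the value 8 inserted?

Starting tree (level order): [41, 24, None, 12]
Insertion path: 41 -> 24 -> 12
Result: insert 8 as left child of 12
Final tree (level order): [41, 24, None, 12, None, 8]


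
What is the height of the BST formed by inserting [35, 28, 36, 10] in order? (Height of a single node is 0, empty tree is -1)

Insertion order: [35, 28, 36, 10]
Tree (level-order array): [35, 28, 36, 10]
Compute height bottom-up (empty subtree = -1):
  height(10) = 1 + max(-1, -1) = 0
  height(28) = 1 + max(0, -1) = 1
  height(36) = 1 + max(-1, -1) = 0
  height(35) = 1 + max(1, 0) = 2
Height = 2


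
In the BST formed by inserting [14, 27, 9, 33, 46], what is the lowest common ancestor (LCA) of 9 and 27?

Tree insertion order: [14, 27, 9, 33, 46]
Tree (level-order array): [14, 9, 27, None, None, None, 33, None, 46]
In a BST, the LCA of p=9, q=27 is the first node v on the
root-to-leaf path with p <= v <= q (go left if both < v, right if both > v).
Walk from root:
  at 14: 9 <= 14 <= 27, this is the LCA
LCA = 14


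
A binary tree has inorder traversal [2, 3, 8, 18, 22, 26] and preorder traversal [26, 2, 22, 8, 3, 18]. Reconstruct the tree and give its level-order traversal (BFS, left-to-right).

Inorder:  [2, 3, 8, 18, 22, 26]
Preorder: [26, 2, 22, 8, 3, 18]
Algorithm: preorder visits root first, so consume preorder in order;
for each root, split the current inorder slice at that value into
left-subtree inorder and right-subtree inorder, then recurse.
Recursive splits:
  root=26; inorder splits into left=[2, 3, 8, 18, 22], right=[]
  root=2; inorder splits into left=[], right=[3, 8, 18, 22]
  root=22; inorder splits into left=[3, 8, 18], right=[]
  root=8; inorder splits into left=[3], right=[18]
  root=3; inorder splits into left=[], right=[]
  root=18; inorder splits into left=[], right=[]
Reconstructed level-order: [26, 2, 22, 8, 3, 18]


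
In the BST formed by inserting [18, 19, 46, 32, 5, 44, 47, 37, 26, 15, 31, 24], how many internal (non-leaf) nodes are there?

Tree built from: [18, 19, 46, 32, 5, 44, 47, 37, 26, 15, 31, 24]
Tree (level-order array): [18, 5, 19, None, 15, None, 46, None, None, 32, 47, 26, 44, None, None, 24, 31, 37]
Rule: An internal node has at least one child.
Per-node child counts:
  node 18: 2 child(ren)
  node 5: 1 child(ren)
  node 15: 0 child(ren)
  node 19: 1 child(ren)
  node 46: 2 child(ren)
  node 32: 2 child(ren)
  node 26: 2 child(ren)
  node 24: 0 child(ren)
  node 31: 0 child(ren)
  node 44: 1 child(ren)
  node 37: 0 child(ren)
  node 47: 0 child(ren)
Matching nodes: [18, 5, 19, 46, 32, 26, 44]
Count of internal (non-leaf) nodes: 7


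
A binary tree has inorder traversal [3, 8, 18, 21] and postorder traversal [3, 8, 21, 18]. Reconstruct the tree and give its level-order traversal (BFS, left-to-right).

Inorder:   [3, 8, 18, 21]
Postorder: [3, 8, 21, 18]
Algorithm: postorder visits root last, so walk postorder right-to-left;
each value is the root of the current inorder slice — split it at that
value, recurse on the right subtree first, then the left.
Recursive splits:
  root=18; inorder splits into left=[3, 8], right=[21]
  root=21; inorder splits into left=[], right=[]
  root=8; inorder splits into left=[3], right=[]
  root=3; inorder splits into left=[], right=[]
Reconstructed level-order: [18, 8, 21, 3]


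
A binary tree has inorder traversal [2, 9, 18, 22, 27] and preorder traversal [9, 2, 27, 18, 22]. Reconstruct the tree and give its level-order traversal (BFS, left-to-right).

Inorder:  [2, 9, 18, 22, 27]
Preorder: [9, 2, 27, 18, 22]
Algorithm: preorder visits root first, so consume preorder in order;
for each root, split the current inorder slice at that value into
left-subtree inorder and right-subtree inorder, then recurse.
Recursive splits:
  root=9; inorder splits into left=[2], right=[18, 22, 27]
  root=2; inorder splits into left=[], right=[]
  root=27; inorder splits into left=[18, 22], right=[]
  root=18; inorder splits into left=[], right=[22]
  root=22; inorder splits into left=[], right=[]
Reconstructed level-order: [9, 2, 27, 18, 22]


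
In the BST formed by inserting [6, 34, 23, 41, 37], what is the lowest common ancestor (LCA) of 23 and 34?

Tree insertion order: [6, 34, 23, 41, 37]
Tree (level-order array): [6, None, 34, 23, 41, None, None, 37]
In a BST, the LCA of p=23, q=34 is the first node v on the
root-to-leaf path with p <= v <= q (go left if both < v, right if both > v).
Walk from root:
  at 6: both 23 and 34 > 6, go right
  at 34: 23 <= 34 <= 34, this is the LCA
LCA = 34


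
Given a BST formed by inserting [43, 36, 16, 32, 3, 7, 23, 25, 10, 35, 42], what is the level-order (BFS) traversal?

Tree insertion order: [43, 36, 16, 32, 3, 7, 23, 25, 10, 35, 42]
Tree (level-order array): [43, 36, None, 16, 42, 3, 32, None, None, None, 7, 23, 35, None, 10, None, 25]
BFS from the root, enqueuing left then right child of each popped node:
  queue [43] -> pop 43, enqueue [36], visited so far: [43]
  queue [36] -> pop 36, enqueue [16, 42], visited so far: [43, 36]
  queue [16, 42] -> pop 16, enqueue [3, 32], visited so far: [43, 36, 16]
  queue [42, 3, 32] -> pop 42, enqueue [none], visited so far: [43, 36, 16, 42]
  queue [3, 32] -> pop 3, enqueue [7], visited so far: [43, 36, 16, 42, 3]
  queue [32, 7] -> pop 32, enqueue [23, 35], visited so far: [43, 36, 16, 42, 3, 32]
  queue [7, 23, 35] -> pop 7, enqueue [10], visited so far: [43, 36, 16, 42, 3, 32, 7]
  queue [23, 35, 10] -> pop 23, enqueue [25], visited so far: [43, 36, 16, 42, 3, 32, 7, 23]
  queue [35, 10, 25] -> pop 35, enqueue [none], visited so far: [43, 36, 16, 42, 3, 32, 7, 23, 35]
  queue [10, 25] -> pop 10, enqueue [none], visited so far: [43, 36, 16, 42, 3, 32, 7, 23, 35, 10]
  queue [25] -> pop 25, enqueue [none], visited so far: [43, 36, 16, 42, 3, 32, 7, 23, 35, 10, 25]
Result: [43, 36, 16, 42, 3, 32, 7, 23, 35, 10, 25]


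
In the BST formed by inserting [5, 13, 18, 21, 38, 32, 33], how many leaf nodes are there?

Tree built from: [5, 13, 18, 21, 38, 32, 33]
Tree (level-order array): [5, None, 13, None, 18, None, 21, None, 38, 32, None, None, 33]
Rule: A leaf has 0 children.
Per-node child counts:
  node 5: 1 child(ren)
  node 13: 1 child(ren)
  node 18: 1 child(ren)
  node 21: 1 child(ren)
  node 38: 1 child(ren)
  node 32: 1 child(ren)
  node 33: 0 child(ren)
Matching nodes: [33]
Count of leaf nodes: 1
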